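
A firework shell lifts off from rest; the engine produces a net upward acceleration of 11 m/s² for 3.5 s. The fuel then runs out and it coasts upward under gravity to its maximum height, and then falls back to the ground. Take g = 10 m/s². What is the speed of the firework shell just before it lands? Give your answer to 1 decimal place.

53.2 m/s

Phase 1 (powered ascent): v₀ = 0 m/s, a = 11 m/s².
v = v₀ + at = 0 + (11)(3.5) = 38.5 m/s
Δx = v₀t + ½at² = 0·3.5 + 0.5·11·3.5² = 67.4 m

Phase 2 (coasting upward): v₀ = 38.5 m/s, a = -10 m/s².
v = v₀ + at → t = (0 − 38.5) / -10 = 3.85 s
v² = v₀² + 2aΔx → Δx = (0² − 38.5²)/(2·-10) = 74.1 m

Phase 3 (free fall): v₀ = 0 m/s, a = -10 m/s².
Falls 141 m from rest: t = √(2·141/10) = 5.32 s; v = g·t = 53.2 m/s.
Impact speed = 53.2 m/s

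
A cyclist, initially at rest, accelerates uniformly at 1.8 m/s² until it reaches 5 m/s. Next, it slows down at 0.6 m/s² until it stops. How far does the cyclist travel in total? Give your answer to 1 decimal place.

Phase 1 (accelerating): v₀ = 0 m/s, a = 1.8 m/s².
v = v₀ + at → t = (5 − 0) / 1.8 = 2.78 s
v² = v₀² + 2aΔx → Δx = (5² − 0²)/(2·1.8) = 6.94 m

Phase 2 (decelerating): v₀ = 5.00 m/s, a = -0.6 m/s².
v = v₀ + at → t = (0 − 5.00) / -0.6 = 8.33 s
v² = v₀² + 2aΔx → Δx = (0² − 5.00²)/(2·-0.6) = 20.8 m
Total distance = 6.94 + 20.8 = 27.8 m

27.8 m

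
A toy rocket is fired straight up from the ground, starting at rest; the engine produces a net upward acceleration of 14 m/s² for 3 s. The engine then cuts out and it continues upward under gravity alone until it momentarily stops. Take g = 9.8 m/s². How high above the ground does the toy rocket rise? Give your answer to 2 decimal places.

153.00 m

Phase 1 (powered ascent): v₀ = 0 m/s, a = 14 m/s².
v = v₀ + at = 0 + (14)(3) = 42.0 m/s
Δx = v₀t + ½at² = 0·3 + 0.5·14·3² = 63.0 m

Phase 2 (coasting upward): v₀ = 42.0 m/s, a = -9.8 m/s².
v = v₀ + at → t = (0 − 42.0) / -9.8 = 4.29 s
v² = v₀² + 2aΔx → Δx = (0² − 42.0²)/(2·-9.8) = 90.0 m
Maximum height = 63.0 + 90.0 = 153 m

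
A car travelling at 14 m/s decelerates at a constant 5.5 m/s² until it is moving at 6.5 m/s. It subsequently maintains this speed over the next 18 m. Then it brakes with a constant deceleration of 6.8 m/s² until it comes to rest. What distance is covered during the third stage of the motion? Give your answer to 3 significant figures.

Phase 1 (decelerating): v₀ = 14.0 m/s, a = -5.5 m/s².
v = v₀ + at → t = (6.5 − 14.0) / -5.5 = 1.36 s
v² = v₀² + 2aΔx → Δx = (6.5² − 14.0²)/(2·-5.5) = 14.0 m

Phase 2 (constant speed): v₀ = 6.50 m/s, a = 0 m/s².
Constant speed: t = d/v = 18/6.50 = 2.77 s

Phase 3 (decelerating): v₀ = 6.50 m/s, a = -6.8 m/s².
v = v₀ + at → t = (0 − 6.50) / -6.8 = 0.956 s
v² = v₀² + 2aΔx → Δx = (0² − 6.50²)/(2·-6.8) = 3.11 m
Distance in phase 3 = 3.11 m

3.11 m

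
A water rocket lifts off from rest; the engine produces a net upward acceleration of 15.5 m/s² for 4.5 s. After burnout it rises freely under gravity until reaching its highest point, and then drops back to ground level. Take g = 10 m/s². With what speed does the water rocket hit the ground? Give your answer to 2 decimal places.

89.46 m/s

Phase 1 (powered ascent): v₀ = 0 m/s, a = 15.5 m/s².
v = v₀ + at = 0 + (15.5)(4.5) = 69.8 m/s
Δx = v₀t + ½at² = 0·4.5 + 0.5·15.5·4.5² = 157 m

Phase 2 (coasting upward): v₀ = 69.8 m/s, a = -10 m/s².
v = v₀ + at → t = (0 − 69.8) / -10 = 6.97 s
v² = v₀² + 2aΔx → Δx = (0² − 69.8²)/(2·-10) = 243 m

Phase 3 (free fall): v₀ = 0 m/s, a = -10 m/s².
Falls 400 m from rest: t = √(2·400/10) = 8.95 s; v = g·t = 89.5 m/s.
Impact speed = 89.5 m/s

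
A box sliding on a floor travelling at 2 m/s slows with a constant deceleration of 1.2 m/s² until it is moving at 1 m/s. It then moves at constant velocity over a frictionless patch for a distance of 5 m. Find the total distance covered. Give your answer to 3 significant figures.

Phase 1 (decelerating): v₀ = 2.00 m/s, a = -1.2 m/s².
v = v₀ + at → t = (1 − 2.00) / -1.2 = 0.833 s
v² = v₀² + 2aΔx → Δx = (1² − 2.00²)/(2·-1.2) = 1.25 m

Phase 2 (constant speed): v₀ = 1.00 m/s, a = 0 m/s².
Constant speed: t = d/v = 5/1.00 = 5.00 s
Total distance = 1.25 + 5.00 = 6.25 m

6.25 m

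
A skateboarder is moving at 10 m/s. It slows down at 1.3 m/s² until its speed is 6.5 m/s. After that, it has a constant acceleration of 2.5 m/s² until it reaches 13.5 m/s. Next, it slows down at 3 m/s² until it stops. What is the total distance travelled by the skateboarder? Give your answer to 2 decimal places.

Phase 1 (decelerating): v₀ = 10.0 m/s, a = -1.3 m/s².
v = v₀ + at → t = (6.5 − 10.0) / -1.3 = 2.69 s
v² = v₀² + 2aΔx → Δx = (6.5² − 10.0²)/(2·-1.3) = 22.2 m

Phase 2 (accelerating): v₀ = 6.50 m/s, a = 2.5 m/s².
v = v₀ + at → t = (13.5 − 6.50) / 2.5 = 2.80 s
v² = v₀² + 2aΔx → Δx = (13.5² − 6.50²)/(2·2.5) = 28.0 m

Phase 3 (decelerating): v₀ = 13.5 m/s, a = -3 m/s².
v = v₀ + at → t = (0 − 13.5) / -3 = 4.50 s
v² = v₀² + 2aΔx → Δx = (0² − 13.5²)/(2·-3) = 30.4 m
Total distance = 22.2 + 28.0 + 30.4 = 80.6 m

80.59 m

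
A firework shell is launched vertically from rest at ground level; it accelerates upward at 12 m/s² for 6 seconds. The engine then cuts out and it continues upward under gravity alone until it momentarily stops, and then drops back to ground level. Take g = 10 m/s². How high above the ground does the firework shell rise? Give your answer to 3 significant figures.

Phase 1 (powered ascent): v₀ = 0 m/s, a = 12 m/s².
v = v₀ + at = 0 + (12)(6) = 72.0 m/s
Δx = v₀t + ½at² = 0·6 + 0.5·12·6² = 216 m

Phase 2 (coasting upward): v₀ = 72.0 m/s, a = -10 m/s².
v = v₀ + at → t = (0 − 72.0) / -10 = 7.20 s
v² = v₀² + 2aΔx → Δx = (0² − 72.0²)/(2·-10) = 259 m
Maximum height = 216 + 259 = 475 m

475 m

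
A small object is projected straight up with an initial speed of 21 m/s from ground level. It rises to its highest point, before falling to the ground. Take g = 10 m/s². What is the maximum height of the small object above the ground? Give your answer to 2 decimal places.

22.05 m

Phase 1 (rising): v₀ = 21.0 m/s, a = -10 m/s².
v = v₀ + at → t = (0 − 21.0) / -10 = 2.10 s
v² = v₀² + 2aΔx → Δx = (0² − 21.0²)/(2·-10) = 22.1 m
Maximum height = 22.1 m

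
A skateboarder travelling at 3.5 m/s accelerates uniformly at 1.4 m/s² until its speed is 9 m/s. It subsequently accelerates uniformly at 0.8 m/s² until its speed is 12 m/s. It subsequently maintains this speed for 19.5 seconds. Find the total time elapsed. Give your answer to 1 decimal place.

27.2 s

Phase 1 (accelerating): v₀ = 3.50 m/s, a = 1.4 m/s².
v = v₀ + at → t = (9 − 3.50) / 1.4 = 3.93 s
v² = v₀² + 2aΔx → Δx = (9² − 3.50²)/(2·1.4) = 24.6 m

Phase 2 (accelerating): v₀ = 9.00 m/s, a = 0.8 m/s².
v = v₀ + at → t = (12 − 9.00) / 0.8 = 3.75 s
v² = v₀² + 2aΔx → Δx = (12² − 9.00²)/(2·0.8) = 39.4 m

Phase 3 (constant speed): v₀ = 12.0 m/s, a = 0 m/s².
v = v₀ + at = 12.0 + (0)(19.5) = 12.0 m/s
Δx = v₀t + ½at² = 12.0·19.5 + 0.5·0·19.5² = 234 m
Total time = 3.93 + 3.75 + 19.5 = 27.2 s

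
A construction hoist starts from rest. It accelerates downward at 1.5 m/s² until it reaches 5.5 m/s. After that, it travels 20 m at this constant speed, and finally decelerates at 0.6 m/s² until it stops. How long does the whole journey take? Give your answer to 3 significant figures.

16.5 s

Phase 1 (accelerating): v₀ = 0 m/s, a = 1.5 m/s².
v = v₀ + at → t = (5.5 − 0) / 1.5 = 3.67 s
v² = v₀² + 2aΔx → Δx = (5.5² − 0²)/(2·1.5) = 10.1 m

Phase 2 (constant speed): v₀ = 5.50 m/s, a = 0 m/s².
Constant speed: t = d/v = 20/5.50 = 3.64 s

Phase 3 (decelerating): v₀ = 5.50 m/s, a = -0.6 m/s².
v = v₀ + at → t = (0 − 5.50) / -0.6 = 9.17 s
v² = v₀² + 2aΔx → Δx = (0² − 5.50²)/(2·-0.6) = 25.2 m
Total time = 3.67 + 3.64 + 9.17 = 16.5 s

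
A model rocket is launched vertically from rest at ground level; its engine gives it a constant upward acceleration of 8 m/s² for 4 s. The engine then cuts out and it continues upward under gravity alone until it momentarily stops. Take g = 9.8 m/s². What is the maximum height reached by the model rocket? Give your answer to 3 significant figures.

116 m

Phase 1 (powered ascent): v₀ = 0 m/s, a = 8 m/s².
v = v₀ + at = 0 + (8)(4) = 32.0 m/s
Δx = v₀t + ½at² = 0·4 + 0.5·8·4² = 64.0 m

Phase 2 (coasting upward): v₀ = 32.0 m/s, a = -9.8 m/s².
v = v₀ + at → t = (0 − 32.0) / -9.8 = 3.27 s
v² = v₀² + 2aΔx → Δx = (0² − 32.0²)/(2·-9.8) = 52.2 m
Maximum height = 64.0 + 52.2 = 116 m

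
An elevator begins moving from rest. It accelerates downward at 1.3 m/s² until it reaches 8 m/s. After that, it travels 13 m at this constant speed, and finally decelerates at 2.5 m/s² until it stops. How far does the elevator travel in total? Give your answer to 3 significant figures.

Phase 1 (accelerating): v₀ = 0 m/s, a = 1.3 m/s².
v = v₀ + at → t = (8 − 0) / 1.3 = 6.15 s
v² = v₀² + 2aΔx → Δx = (8² − 0²)/(2·1.3) = 24.6 m

Phase 2 (constant speed): v₀ = 8.00 m/s, a = 0 m/s².
Constant speed: t = d/v = 13/8.00 = 1.62 s

Phase 3 (decelerating): v₀ = 8.00 m/s, a = -2.5 m/s².
v = v₀ + at → t = (0 − 8.00) / -2.5 = 3.20 s
v² = v₀² + 2aΔx → Δx = (0² − 8.00²)/(2·-2.5) = 12.8 m
Total distance = 24.6 + 13.0 + 12.8 = 50.4 m

50.4 m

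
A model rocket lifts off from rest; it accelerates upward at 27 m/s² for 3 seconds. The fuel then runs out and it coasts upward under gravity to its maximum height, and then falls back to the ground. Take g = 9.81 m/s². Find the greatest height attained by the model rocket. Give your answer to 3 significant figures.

Phase 1 (powered ascent): v₀ = 0 m/s, a = 27 m/s².
v = v₀ + at = 0 + (27)(3) = 81.0 m/s
Δx = v₀t + ½at² = 0·3 + 0.5·27·3² = 122 m

Phase 2 (coasting upward): v₀ = 81.0 m/s, a = -9.81 m/s².
v = v₀ + at → t = (0 − 81.0) / -9.81 = 8.26 s
v² = v₀² + 2aΔx → Δx = (0² − 81.0²)/(2·-9.81) = 334 m
Maximum height = 122 + 334 = 456 m

456 m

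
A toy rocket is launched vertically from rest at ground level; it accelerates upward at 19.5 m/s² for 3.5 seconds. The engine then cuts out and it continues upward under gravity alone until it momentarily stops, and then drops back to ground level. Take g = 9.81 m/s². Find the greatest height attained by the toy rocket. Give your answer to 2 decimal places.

Phase 1 (powered ascent): v₀ = 0 m/s, a = 19.5 m/s².
v = v₀ + at = 0 + (19.5)(3.5) = 68.2 m/s
Δx = v₀t + ½at² = 0·3.5 + 0.5·19.5·3.5² = 119 m

Phase 2 (coasting upward): v₀ = 68.2 m/s, a = -9.81 m/s².
v = v₀ + at → t = (0 − 68.2) / -9.81 = 6.96 s
v² = v₀² + 2aΔx → Δx = (0² − 68.2²)/(2·-9.81) = 237 m
Maximum height = 119 + 237 = 357 m

356.85 m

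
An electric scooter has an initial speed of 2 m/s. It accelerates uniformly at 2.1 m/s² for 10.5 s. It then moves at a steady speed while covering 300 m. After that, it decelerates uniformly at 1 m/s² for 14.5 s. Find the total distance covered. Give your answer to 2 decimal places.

680.36 m

Phase 1 (accelerating): v₀ = 2.00 m/s, a = 2.1 m/s².
v = v₀ + at = 2.00 + (2.1)(10.5) = 24.1 m/s
Δx = v₀t + ½at² = 2.00·10.5 + 0.5·2.1·10.5² = 137 m

Phase 2 (constant speed): v₀ = 24.1 m/s, a = 0 m/s².
Constant speed: t = d/v = 300/24.1 = 12.5 s

Phase 3 (decelerating): v₀ = 24.1 m/s, a = -1 m/s².
v = v₀ + at = 24.1 + (-1)(14.5) = 9.55 m/s
Δx = v₀t + ½at² = 24.1·14.5 + 0.5·-1·14.5² = 244 m
Total distance = 137 + 300 + 244 = 680 m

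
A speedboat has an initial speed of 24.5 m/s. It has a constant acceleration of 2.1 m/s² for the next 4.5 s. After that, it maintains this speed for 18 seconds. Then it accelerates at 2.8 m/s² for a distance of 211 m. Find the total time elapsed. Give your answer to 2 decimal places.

27.63 s

Phase 1 (accelerating): v₀ = 24.5 m/s, a = 2.1 m/s².
v = v₀ + at = 24.5 + (2.1)(4.5) = 34.0 m/s
Δx = v₀t + ½at² = 24.5·4.5 + 0.5·2.1·4.5² = 132 m

Phase 2 (constant speed): v₀ = 34.0 m/s, a = 0 m/s².
v = v₀ + at = 34.0 + (0)(18) = 34.0 m/s
Δx = v₀t + ½at² = 34.0·18 + 0.5·0·18² = 611 m

Phase 3 (accelerating): v₀ = 34.0 m/s, a = 2.8 m/s².
v² = v₀² + 2aΔx = 34.0² + 2·2.8·211 = 2330 → v = 48.3 m/s
t = (v − v₀)/a = (48.3 − 34.0)/2.8 = 5.13 s
Total time = 4.50 + 18.0 + 5.13 = 27.6 s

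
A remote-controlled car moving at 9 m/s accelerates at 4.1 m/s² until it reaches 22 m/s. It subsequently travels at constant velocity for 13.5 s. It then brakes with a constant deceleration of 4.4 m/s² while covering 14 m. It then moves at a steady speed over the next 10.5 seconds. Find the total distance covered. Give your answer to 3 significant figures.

Phase 1 (accelerating): v₀ = 9.00 m/s, a = 4.1 m/s².
v = v₀ + at → t = (22 − 9.00) / 4.1 = 3.17 s
v² = v₀² + 2aΔx → Δx = (22² − 9.00²)/(2·4.1) = 49.1 m

Phase 2 (constant speed): v₀ = 22.0 m/s, a = 0 m/s².
v = v₀ + at = 22.0 + (0)(13.5) = 22.0 m/s
Δx = v₀t + ½at² = 22.0·13.5 + 0.5·0·13.5² = 297 m

Phase 3 (decelerating): v₀ = 22.0 m/s, a = -4.4 m/s².
v² = v₀² + 2aΔx = 22.0² + 2·-4.4·14 = 361 → v = 19.0 m/s
t = (v − v₀)/a = (19.0 − 22.0)/-4.4 = 0.683 s

Phase 4 (constant speed): v₀ = 19.0 m/s, a = 0 m/s².
v = v₀ + at = 19.0 + (0)(10.5) = 19.0 m/s
Δx = v₀t + ½at² = 19.0·10.5 + 0.5·0·10.5² = 199 m
Total distance = 49.1 + 297 + 14.0 + 199 = 560 m

560 m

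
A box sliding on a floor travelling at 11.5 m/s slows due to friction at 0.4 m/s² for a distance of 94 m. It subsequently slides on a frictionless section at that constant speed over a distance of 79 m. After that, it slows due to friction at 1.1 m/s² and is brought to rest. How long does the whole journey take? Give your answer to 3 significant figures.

Phase 1 (decelerating): v₀ = 11.5 m/s, a = -0.4 m/s².
v² = v₀² + 2aΔx = 11.5² + 2·-0.4·94 = 57.0 → v = 7.55 m/s
t = (v − v₀)/a = (7.55 − 11.5)/-0.4 = 9.87 s

Phase 2 (constant speed): v₀ = 7.55 m/s, a = 0 m/s².
Constant speed: t = d/v = 79/7.55 = 10.5 s

Phase 3 (decelerating): v₀ = 7.55 m/s, a = -1.1 m/s².
v = v₀ + at → t = (0 − 7.55) / -1.1 = 6.87 s
v² = v₀² + 2aΔx → Δx = (0² − 7.55²)/(2·-1.1) = 25.9 m
Total time = 9.87 + 10.5 + 6.87 = 27.2 s

27.2 s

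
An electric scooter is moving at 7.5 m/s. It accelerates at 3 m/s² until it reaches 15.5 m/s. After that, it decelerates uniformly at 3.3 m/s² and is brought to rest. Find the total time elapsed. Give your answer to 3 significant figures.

Phase 1 (accelerating): v₀ = 7.50 m/s, a = 3 m/s².
v = v₀ + at → t = (15.5 − 7.50) / 3 = 2.67 s
v² = v₀² + 2aΔx → Δx = (15.5² − 7.50²)/(2·3) = 30.7 m

Phase 2 (decelerating): v₀ = 15.5 m/s, a = -3.3 m/s².
v = v₀ + at → t = (0 − 15.5) / -3.3 = 4.70 s
v² = v₀² + 2aΔx → Δx = (0² − 15.5²)/(2·-3.3) = 36.4 m
Total time = 2.67 + 4.70 = 7.36 s

7.36 s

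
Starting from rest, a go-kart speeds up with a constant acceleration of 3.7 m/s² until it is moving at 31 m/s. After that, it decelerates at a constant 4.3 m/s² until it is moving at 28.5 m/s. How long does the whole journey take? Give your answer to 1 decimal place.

9.0 s

Phase 1 (accelerating): v₀ = 0 m/s, a = 3.7 m/s².
v = v₀ + at → t = (31 − 0) / 3.7 = 8.38 s
v² = v₀² + 2aΔx → Δx = (31² − 0²)/(2·3.7) = 130 m

Phase 2 (decelerating): v₀ = 31.0 m/s, a = -4.3 m/s².
v = v₀ + at → t = (28.5 − 31.0) / -4.3 = 0.581 s
v² = v₀² + 2aΔx → Δx = (28.5² − 31.0²)/(2·-4.3) = 17.3 m
Total time = 8.38 + 0.581 = 8.96 s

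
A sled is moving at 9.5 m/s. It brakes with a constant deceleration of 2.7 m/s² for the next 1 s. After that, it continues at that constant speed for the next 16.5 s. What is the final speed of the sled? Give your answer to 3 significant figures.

Phase 1 (decelerating): v₀ = 9.50 m/s, a = -2.7 m/s².
v = v₀ + at = 9.50 + (-2.7)(1) = 6.80 m/s
Δx = v₀t + ½at² = 9.50·1 + 0.5·-2.7·1² = 8.15 m

Phase 2 (constant speed): v₀ = 6.80 m/s, a = 0 m/s².
v = v₀ + at = 6.80 + (0)(16.5) = 6.80 m/s
Δx = v₀t + ½at² = 6.80·16.5 + 0.5·0·16.5² = 112 m
Final speed = 6.80 m/s

6.80 m/s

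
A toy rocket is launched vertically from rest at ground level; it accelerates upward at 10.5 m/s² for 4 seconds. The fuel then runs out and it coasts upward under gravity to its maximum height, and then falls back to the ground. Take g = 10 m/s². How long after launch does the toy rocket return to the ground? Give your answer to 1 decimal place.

Phase 1 (powered ascent): v₀ = 0 m/s, a = 10.5 m/s².
v = v₀ + at = 0 + (10.5)(4) = 42.0 m/s
Δx = v₀t + ½at² = 0·4 + 0.5·10.5·4² = 84.0 m

Phase 2 (coasting upward): v₀ = 42.0 m/s, a = -10 m/s².
v = v₀ + at → t = (0 − 42.0) / -10 = 4.20 s
v² = v₀² + 2aΔx → Δx = (0² − 42.0²)/(2·-10) = 88.2 m

Phase 3 (free fall): v₀ = 0 m/s, a = -10 m/s².
Falls 172 m from rest: t = √(2·172/10) = 5.87 s; v = g·t = 58.7 m/s.
Total time = 4.00 + 4.20 + 5.87 = 14.1 s

14.1 s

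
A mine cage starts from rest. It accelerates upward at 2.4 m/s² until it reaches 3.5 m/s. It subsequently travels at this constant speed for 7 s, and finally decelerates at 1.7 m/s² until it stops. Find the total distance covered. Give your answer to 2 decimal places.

Phase 1 (accelerating): v₀ = 0 m/s, a = 2.4 m/s².
v = v₀ + at → t = (3.5 − 0) / 2.4 = 1.46 s
v² = v₀² + 2aΔx → Δx = (3.5² − 0²)/(2·2.4) = 2.55 m

Phase 2 (constant speed): v₀ = 3.50 m/s, a = 0 m/s².
v = v₀ + at = 3.50 + (0)(7) = 3.50 m/s
Δx = v₀t + ½at² = 3.50·7 + 0.5·0·7² = 24.5 m

Phase 3 (decelerating): v₀ = 3.50 m/s, a = -1.7 m/s².
v = v₀ + at → t = (0 − 3.50) / -1.7 = 2.06 s
v² = v₀² + 2aΔx → Δx = (0² − 3.50²)/(2·-1.7) = 3.60 m
Total distance = 2.55 + 24.5 + 3.60 = 30.7 m

30.66 m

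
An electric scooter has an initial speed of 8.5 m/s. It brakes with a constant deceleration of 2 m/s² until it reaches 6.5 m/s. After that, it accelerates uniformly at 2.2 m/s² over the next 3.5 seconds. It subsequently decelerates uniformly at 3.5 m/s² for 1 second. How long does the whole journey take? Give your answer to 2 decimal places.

5.50 s

Phase 1 (decelerating): v₀ = 8.50 m/s, a = -2 m/s².
v = v₀ + at → t = (6.5 − 8.50) / -2 = 1.00 s
v² = v₀² + 2aΔx → Δx = (6.5² − 8.50²)/(2·-2) = 7.50 m

Phase 2 (accelerating): v₀ = 6.50 m/s, a = 2.2 m/s².
v = v₀ + at = 6.50 + (2.2)(3.5) = 14.2 m/s
Δx = v₀t + ½at² = 6.50·3.5 + 0.5·2.2·3.5² = 36.2 m

Phase 3 (decelerating): v₀ = 14.2 m/s, a = -3.5 m/s².
v = v₀ + at = 14.2 + (-3.5)(1) = 10.7 m/s
Δx = v₀t + ½at² = 14.2·1 + 0.5·-3.5·1² = 12.5 m
Total time = 1.00 + 3.50 + 1.00 = 5.50 s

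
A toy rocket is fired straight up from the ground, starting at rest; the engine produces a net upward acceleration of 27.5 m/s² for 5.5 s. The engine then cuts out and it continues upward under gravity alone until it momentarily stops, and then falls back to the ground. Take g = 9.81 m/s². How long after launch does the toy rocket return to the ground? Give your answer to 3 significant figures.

38.9 s

Phase 1 (powered ascent): v₀ = 0 m/s, a = 27.5 m/s².
v = v₀ + at = 0 + (27.5)(5.5) = 151 m/s
Δx = v₀t + ½at² = 0·5.5 + 0.5·27.5·5.5² = 416 m

Phase 2 (coasting upward): v₀ = 151 m/s, a = -9.81 m/s².
v = v₀ + at → t = (0 − 151) / -9.81 = 15.4 s
v² = v₀² + 2aΔx → Δx = (0² − 151²)/(2·-9.81) = 1170 m

Phase 3 (free fall): v₀ = 0 m/s, a = -9.81 m/s².
Falls 1580 m from rest: t = √(2·1580/9.81) = 18.0 s; v = g·t = 176 m/s.
Total time = 5.50 + 15.4 + 18.0 = 38.9 s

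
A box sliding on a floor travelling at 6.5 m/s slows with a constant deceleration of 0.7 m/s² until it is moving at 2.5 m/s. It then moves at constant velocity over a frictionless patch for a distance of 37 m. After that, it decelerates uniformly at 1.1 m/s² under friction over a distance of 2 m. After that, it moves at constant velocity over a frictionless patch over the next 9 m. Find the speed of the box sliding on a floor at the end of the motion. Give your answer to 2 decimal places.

Phase 1 (decelerating): v₀ = 6.50 m/s, a = -0.7 m/s².
v = v₀ + at → t = (2.5 − 6.50) / -0.7 = 5.71 s
v² = v₀² + 2aΔx → Δx = (2.5² − 6.50²)/(2·-0.7) = 25.7 m

Phase 2 (constant speed): v₀ = 2.50 m/s, a = 0 m/s².
Constant speed: t = d/v = 37/2.50 = 14.8 s

Phase 3 (decelerating): v₀ = 2.50 m/s, a = -1.1 m/s².
v² = v₀² + 2aΔx = 2.50² + 2·-1.1·2 = 1.85 → v = 1.36 m/s
t = (v − v₀)/a = (1.36 − 2.50)/-1.1 = 1.04 s

Phase 4 (constant speed): v₀ = 1.36 m/s, a = 0 m/s².
Constant speed: t = d/v = 9/1.36 = 6.62 s
Final speed = 1.36 m/s

1.36 m/s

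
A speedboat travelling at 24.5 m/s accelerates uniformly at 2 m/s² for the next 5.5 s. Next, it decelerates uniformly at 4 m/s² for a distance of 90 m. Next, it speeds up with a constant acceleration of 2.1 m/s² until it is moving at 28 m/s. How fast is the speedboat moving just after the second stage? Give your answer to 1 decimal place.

23.2 m/s

Phase 1 (accelerating): v₀ = 24.5 m/s, a = 2 m/s².
v = v₀ + at = 24.5 + (2)(5.5) = 35.5 m/s
Δx = v₀t + ½at² = 24.5·5.5 + 0.5·2·5.5² = 165 m

Phase 2 (decelerating): v₀ = 35.5 m/s, a = -4 m/s².
v² = v₀² + 2aΔx = 35.5² + 2·-4·90 = 540 → v = 23.2 m/s
t = (v − v₀)/a = (23.2 − 35.5)/-4 = 3.06 s
Speed at end of phase 2 = 23.2 m/s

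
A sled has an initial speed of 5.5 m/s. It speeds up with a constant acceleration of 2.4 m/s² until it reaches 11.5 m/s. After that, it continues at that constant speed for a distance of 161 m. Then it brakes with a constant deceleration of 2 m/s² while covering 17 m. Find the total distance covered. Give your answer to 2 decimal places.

199.25 m

Phase 1 (accelerating): v₀ = 5.50 m/s, a = 2.4 m/s².
v = v₀ + at → t = (11.5 − 5.50) / 2.4 = 2.50 s
v² = v₀² + 2aΔx → Δx = (11.5² − 5.50²)/(2·2.4) = 21.2 m

Phase 2 (constant speed): v₀ = 11.5 m/s, a = 0 m/s².
Constant speed: t = d/v = 161/11.5 = 14.0 s

Phase 3 (decelerating): v₀ = 11.5 m/s, a = -2 m/s².
v² = v₀² + 2aΔx = 11.5² + 2·-2·17 = 64.2 → v = 8.02 m/s
t = (v − v₀)/a = (8.02 − 11.5)/-2 = 1.74 s
Total distance = 21.2 + 161 + 17.0 = 199 m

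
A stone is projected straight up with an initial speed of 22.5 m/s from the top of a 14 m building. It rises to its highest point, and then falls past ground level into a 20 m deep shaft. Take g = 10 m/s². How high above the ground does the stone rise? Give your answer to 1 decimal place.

39.3 m

Phase 1 (rising): v₀ = 22.5 m/s, a = -10 m/s².
v = v₀ + at → t = (0 − 22.5) / -10 = 2.25 s
v² = v₀² + 2aΔx → Δx = (0² − 22.5²)/(2·-10) = 25.3 m
Maximum height = 14 + 25.3 = 39.3 m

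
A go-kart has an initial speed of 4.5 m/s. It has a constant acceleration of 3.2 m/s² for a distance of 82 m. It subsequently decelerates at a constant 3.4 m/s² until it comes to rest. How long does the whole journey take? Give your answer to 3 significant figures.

12.8 s

Phase 1 (accelerating): v₀ = 4.50 m/s, a = 3.2 m/s².
v² = v₀² + 2aΔx = 4.50² + 2·3.2·82 = 545 → v = 23.3 m/s
t = (v − v₀)/a = (23.3 − 4.50)/3.2 = 5.89 s

Phase 2 (decelerating): v₀ = 23.3 m/s, a = -3.4 m/s².
v = v₀ + at → t = (0 − 23.3) / -3.4 = 6.87 s
v² = v₀² + 2aΔx → Δx = (0² − 23.3²)/(2·-3.4) = 80.2 m
Total time = 5.89 + 6.87 = 12.8 s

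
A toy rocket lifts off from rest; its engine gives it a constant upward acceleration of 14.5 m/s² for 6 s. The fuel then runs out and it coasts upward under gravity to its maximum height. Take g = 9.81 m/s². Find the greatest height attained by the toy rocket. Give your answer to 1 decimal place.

646.8 m

Phase 1 (powered ascent): v₀ = 0 m/s, a = 14.5 m/s².
v = v₀ + at = 0 + (14.5)(6) = 87.0 m/s
Δx = v₀t + ½at² = 0·6 + 0.5·14.5·6² = 261 m

Phase 2 (coasting upward): v₀ = 87.0 m/s, a = -9.81 m/s².
v = v₀ + at → t = (0 − 87.0) / -9.81 = 8.87 s
v² = v₀² + 2aΔx → Δx = (0² − 87.0²)/(2·-9.81) = 386 m
Maximum height = 261 + 386 = 647 m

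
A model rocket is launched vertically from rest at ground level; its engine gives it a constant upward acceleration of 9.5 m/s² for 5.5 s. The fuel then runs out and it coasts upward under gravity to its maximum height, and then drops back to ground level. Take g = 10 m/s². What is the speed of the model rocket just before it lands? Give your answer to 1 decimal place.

74.9 m/s

Phase 1 (powered ascent): v₀ = 0 m/s, a = 9.5 m/s².
v = v₀ + at = 0 + (9.5)(5.5) = 52.2 m/s
Δx = v₀t + ½at² = 0·5.5 + 0.5·9.5·5.5² = 144 m

Phase 2 (coasting upward): v₀ = 52.2 m/s, a = -10 m/s².
v = v₀ + at → t = (0 − 52.2) / -10 = 5.22 s
v² = v₀² + 2aΔx → Δx = (0² − 52.2²)/(2·-10) = 137 m

Phase 3 (free fall): v₀ = 0 m/s, a = -10 m/s².
Falls 280 m from rest: t = √(2·280/10) = 7.49 s; v = g·t = 74.9 m/s.
Impact speed = 74.9 m/s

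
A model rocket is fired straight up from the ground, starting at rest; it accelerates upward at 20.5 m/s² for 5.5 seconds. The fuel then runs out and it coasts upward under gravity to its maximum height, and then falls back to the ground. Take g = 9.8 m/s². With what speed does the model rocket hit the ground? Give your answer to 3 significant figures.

Phase 1 (powered ascent): v₀ = 0 m/s, a = 20.5 m/s².
v = v₀ + at = 0 + (20.5)(5.5) = 113 m/s
Δx = v₀t + ½at² = 0·5.5 + 0.5·20.5·5.5² = 310 m

Phase 2 (coasting upward): v₀ = 113 m/s, a = -9.8 m/s².
v = v₀ + at → t = (0 − 113) / -9.8 = 11.5 s
v² = v₀² + 2aΔx → Δx = (0² − 113²)/(2·-9.8) = 649 m

Phase 3 (free fall): v₀ = 0 m/s, a = -9.8 m/s².
Falls 959 m from rest: t = √(2·959/9.8) = 14.0 s; v = g·t = 137 m/s.
Impact speed = 137 m/s

137 m/s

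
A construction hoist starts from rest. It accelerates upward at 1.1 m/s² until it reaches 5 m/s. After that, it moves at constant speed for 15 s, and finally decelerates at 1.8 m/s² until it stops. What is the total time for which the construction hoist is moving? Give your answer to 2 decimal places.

22.32 s

Phase 1 (accelerating): v₀ = 0 m/s, a = 1.1 m/s².
v = v₀ + at → t = (5 − 0) / 1.1 = 4.55 s
v² = v₀² + 2aΔx → Δx = (5² − 0²)/(2·1.1) = 11.4 m

Phase 2 (constant speed): v₀ = 5.00 m/s, a = 0 m/s².
v = v₀ + at = 5.00 + (0)(15) = 5.00 m/s
Δx = v₀t + ½at² = 5.00·15 + 0.5·0·15² = 75.0 m

Phase 3 (decelerating): v₀ = 5.00 m/s, a = -1.8 m/s².
v = v₀ + at → t = (0 − 5.00) / -1.8 = 2.78 s
v² = v₀² + 2aΔx → Δx = (0² − 5.00²)/(2·-1.8) = 6.94 m
Total time = 4.55 + 15.0 + 2.78 = 22.3 s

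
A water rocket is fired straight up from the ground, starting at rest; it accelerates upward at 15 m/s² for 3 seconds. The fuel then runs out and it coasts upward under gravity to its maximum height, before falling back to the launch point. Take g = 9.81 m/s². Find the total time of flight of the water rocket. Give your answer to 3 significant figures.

13.5 s

Phase 1 (powered ascent): v₀ = 0 m/s, a = 15 m/s².
v = v₀ + at = 0 + (15)(3) = 45.0 m/s
Δx = v₀t + ½at² = 0·3 + 0.5·15·3² = 67.5 m

Phase 2 (coasting upward): v₀ = 45.0 m/s, a = -9.81 m/s².
v = v₀ + at → t = (0 − 45.0) / -9.81 = 4.59 s
v² = v₀² + 2aΔx → Δx = (0² − 45.0²)/(2·-9.81) = 103 m

Phase 3 (free fall): v₀ = 0 m/s, a = -9.81 m/s².
Falls 171 m from rest: t = √(2·171/9.81) = 5.90 s; v = g·t = 57.9 m/s.
Total time = 3.00 + 4.59 + 5.90 = 13.5 s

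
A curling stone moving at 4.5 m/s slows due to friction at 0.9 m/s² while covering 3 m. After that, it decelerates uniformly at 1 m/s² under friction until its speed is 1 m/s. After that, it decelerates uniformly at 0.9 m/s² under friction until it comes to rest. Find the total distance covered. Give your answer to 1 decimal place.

Phase 1 (decelerating): v₀ = 4.50 m/s, a = -0.9 m/s².
v² = v₀² + 2aΔx = 4.50² + 2·-0.9·3 = 14.8 → v = 3.85 m/s
t = (v − v₀)/a = (3.85 − 4.50)/-0.9 = 0.718 s

Phase 2 (decelerating): v₀ = 3.85 m/s, a = -1 m/s².
v = v₀ + at → t = (1 − 3.85) / -1 = 2.85 s
v² = v₀² + 2aΔx → Δx = (1² − 3.85²)/(2·-1) = 6.92 m

Phase 3 (decelerating): v₀ = 1.00 m/s, a = -0.9 m/s².
v = v₀ + at → t = (0 − 1.00) / -0.9 = 1.11 s
v² = v₀² + 2aΔx → Δx = (0² − 1.00²)/(2·-0.9) = 0.556 m
Total distance = 3.00 + 6.92 + 0.556 = 10.5 m

10.5 m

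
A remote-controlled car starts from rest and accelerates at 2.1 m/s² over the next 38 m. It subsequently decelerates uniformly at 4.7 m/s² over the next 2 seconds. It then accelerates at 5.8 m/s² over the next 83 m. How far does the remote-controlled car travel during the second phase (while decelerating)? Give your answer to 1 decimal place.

15.9 m

Phase 1 (accelerating): v₀ = 0 m/s, a = 2.1 m/s².
v² = v₀² + 2aΔx = 0² + 2·2.1·38 = 160 → v = 12.6 m/s
t = (v − v₀)/a = (12.6 − 0)/2.1 = 6.02 s

Phase 2 (decelerating): v₀ = 12.6 m/s, a = -4.7 m/s².
v = v₀ + at = 12.6 + (-4.7)(2) = 3.23 m/s
Δx = v₀t + ½at² = 12.6·2 + 0.5·-4.7·2² = 15.9 m
Distance in phase 2 = 15.9 m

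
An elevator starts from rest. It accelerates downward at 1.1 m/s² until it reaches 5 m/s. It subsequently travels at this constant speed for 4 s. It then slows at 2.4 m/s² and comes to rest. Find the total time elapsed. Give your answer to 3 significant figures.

10.6 s

Phase 1 (accelerating): v₀ = 0 m/s, a = 1.1 m/s².
v = v₀ + at → t = (5 − 0) / 1.1 = 4.55 s
v² = v₀² + 2aΔx → Δx = (5² − 0²)/(2·1.1) = 11.4 m

Phase 2 (constant speed): v₀ = 5.00 m/s, a = 0 m/s².
v = v₀ + at = 5.00 + (0)(4) = 5.00 m/s
Δx = v₀t + ½at² = 5.00·4 + 0.5·0·4² = 20.0 m

Phase 3 (decelerating): v₀ = 5.00 m/s, a = -2.4 m/s².
v = v₀ + at → t = (0 − 5.00) / -2.4 = 2.08 s
v² = v₀² + 2aΔx → Δx = (0² − 5.00²)/(2·-2.4) = 5.21 m
Total time = 4.55 + 4.00 + 2.08 = 10.6 s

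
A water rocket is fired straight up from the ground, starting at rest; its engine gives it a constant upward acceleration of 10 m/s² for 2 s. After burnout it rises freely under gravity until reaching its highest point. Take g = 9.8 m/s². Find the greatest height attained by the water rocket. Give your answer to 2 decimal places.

40.41 m

Phase 1 (powered ascent): v₀ = 0 m/s, a = 10 m/s².
v = v₀ + at = 0 + (10)(2) = 20.0 m/s
Δx = v₀t + ½at² = 0·2 + 0.5·10·2² = 20.0 m

Phase 2 (coasting upward): v₀ = 20.0 m/s, a = -9.8 m/s².
v = v₀ + at → t = (0 − 20.0) / -9.8 = 2.04 s
v² = v₀² + 2aΔx → Δx = (0² − 20.0²)/(2·-9.8) = 20.4 m
Maximum height = 20.0 + 20.4 = 40.4 m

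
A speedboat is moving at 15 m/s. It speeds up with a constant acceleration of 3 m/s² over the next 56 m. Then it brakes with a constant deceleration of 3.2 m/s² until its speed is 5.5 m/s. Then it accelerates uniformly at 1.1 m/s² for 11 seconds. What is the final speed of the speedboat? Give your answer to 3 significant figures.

Phase 1 (accelerating): v₀ = 15.0 m/s, a = 3 m/s².
v² = v₀² + 2aΔx = 15.0² + 2·3·56 = 561 → v = 23.7 m/s
t = (v − v₀)/a = (23.7 − 15.0)/3 = 2.90 s

Phase 2 (decelerating): v₀ = 23.7 m/s, a = -3.2 m/s².
v = v₀ + at → t = (5.5 − 23.7) / -3.2 = 5.68 s
v² = v₀² + 2aΔx → Δx = (5.5² − 23.7²)/(2·-3.2) = 82.9 m

Phase 3 (accelerating): v₀ = 5.50 m/s, a = 1.1 m/s².
v = v₀ + at = 5.50 + (1.1)(11) = 17.6 m/s
Δx = v₀t + ½at² = 5.50·11 + 0.5·1.1·11² = 127 m
Final speed = 17.6 m/s

17.6 m/s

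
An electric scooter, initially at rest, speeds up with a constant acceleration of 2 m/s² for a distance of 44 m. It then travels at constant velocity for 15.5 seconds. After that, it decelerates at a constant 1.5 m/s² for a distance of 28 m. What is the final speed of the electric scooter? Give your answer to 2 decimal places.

9.59 m/s

Phase 1 (accelerating): v₀ = 0 m/s, a = 2 m/s².
v² = v₀² + 2aΔx = 0² + 2·2·44 = 176 → v = 13.3 m/s
t = (v − v₀)/a = (13.3 − 0)/2 = 6.63 s

Phase 2 (constant speed): v₀ = 13.3 m/s, a = 0 m/s².
v = v₀ + at = 13.3 + (0)(15.5) = 13.3 m/s
Δx = v₀t + ½at² = 13.3·15.5 + 0.5·0·15.5² = 206 m

Phase 3 (decelerating): v₀ = 13.3 m/s, a = -1.5 m/s².
v² = v₀² + 2aΔx = 13.3² + 2·-1.5·28 = 92.0 → v = 9.59 m/s
t = (v − v₀)/a = (9.59 − 13.3)/-1.5 = 2.45 s
Final speed = 9.59 m/s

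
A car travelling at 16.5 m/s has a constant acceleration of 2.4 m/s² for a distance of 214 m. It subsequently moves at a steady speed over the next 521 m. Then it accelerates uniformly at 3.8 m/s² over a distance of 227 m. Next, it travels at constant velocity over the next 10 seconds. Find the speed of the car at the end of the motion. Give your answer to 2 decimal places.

55.00 m/s

Phase 1 (accelerating): v₀ = 16.5 m/s, a = 2.4 m/s².
v² = v₀² + 2aΔx = 16.5² + 2·2.4·214 = 1300 → v = 36.0 m/s
t = (v − v₀)/a = (36.0 − 16.5)/2.4 = 8.14 s

Phase 2 (constant speed): v₀ = 36.0 m/s, a = 0 m/s².
Constant speed: t = d/v = 521/36.0 = 14.5 s

Phase 3 (accelerating): v₀ = 36.0 m/s, a = 3.8 m/s².
v² = v₀² + 2aΔx = 36.0² + 2·3.8·227 = 3020 → v = 55.0 m/s
t = (v − v₀)/a = (55.0 − 36.0)/3.8 = 4.99 s

Phase 4 (constant speed): v₀ = 55.0 m/s, a = 0 m/s².
v = v₀ + at = 55.0 + (0)(10) = 55.0 m/s
Δx = v₀t + ½at² = 55.0·10 + 0.5·0·10² = 550 m
Final speed = 55.0 m/s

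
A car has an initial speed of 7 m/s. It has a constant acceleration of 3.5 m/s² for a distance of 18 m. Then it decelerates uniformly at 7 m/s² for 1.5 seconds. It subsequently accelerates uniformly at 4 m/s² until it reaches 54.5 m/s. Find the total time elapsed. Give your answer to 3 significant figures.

Phase 1 (accelerating): v₀ = 7.00 m/s, a = 3.5 m/s².
v² = v₀² + 2aΔx = 7.00² + 2·3.5·18 = 175 → v = 13.2 m/s
t = (v − v₀)/a = (13.2 − 7.00)/3.5 = 1.78 s

Phase 2 (decelerating): v₀ = 13.2 m/s, a = -7 m/s².
v = v₀ + at = 13.2 + (-7)(1.5) = 2.73 m/s
Δx = v₀t + ½at² = 13.2·1.5 + 0.5·-7·1.5² = 12.0 m

Phase 3 (accelerating): v₀ = 2.73 m/s, a = 4 m/s².
v = v₀ + at → t = (54.5 − 2.73) / 4 = 12.9 s
v² = v₀² + 2aΔx → Δx = (54.5² − 2.73²)/(2·4) = 370 m
Total time = 1.78 + 1.50 + 12.9 = 16.2 s

16.2 s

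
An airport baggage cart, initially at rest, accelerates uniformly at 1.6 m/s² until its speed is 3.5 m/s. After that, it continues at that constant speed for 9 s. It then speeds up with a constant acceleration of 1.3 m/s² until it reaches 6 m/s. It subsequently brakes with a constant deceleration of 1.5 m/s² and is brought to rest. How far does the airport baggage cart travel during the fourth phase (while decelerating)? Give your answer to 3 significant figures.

Phase 1 (accelerating): v₀ = 0 m/s, a = 1.6 m/s².
v = v₀ + at → t = (3.5 − 0) / 1.6 = 2.19 s
v² = v₀² + 2aΔx → Δx = (3.5² − 0²)/(2·1.6) = 3.83 m

Phase 2 (constant speed): v₀ = 3.50 m/s, a = 0 m/s².
v = v₀ + at = 3.50 + (0)(9) = 3.50 m/s
Δx = v₀t + ½at² = 3.50·9 + 0.5·0·9² = 31.5 m

Phase 3 (accelerating): v₀ = 3.50 m/s, a = 1.3 m/s².
v = v₀ + at → t = (6 − 3.50) / 1.3 = 1.92 s
v² = v₀² + 2aΔx → Δx = (6² − 3.50²)/(2·1.3) = 9.13 m

Phase 4 (decelerating): v₀ = 6.00 m/s, a = -1.5 m/s².
v = v₀ + at → t = (0 − 6.00) / -1.5 = 4.00 s
v² = v₀² + 2aΔx → Δx = (0² − 6.00²)/(2·-1.5) = 12.0 m
Distance in phase 4 = 12.0 m

12.0 m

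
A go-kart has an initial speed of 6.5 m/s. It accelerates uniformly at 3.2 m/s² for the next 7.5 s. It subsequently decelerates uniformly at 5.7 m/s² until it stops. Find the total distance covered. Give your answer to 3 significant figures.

Phase 1 (accelerating): v₀ = 6.50 m/s, a = 3.2 m/s².
v = v₀ + at = 6.50 + (3.2)(7.5) = 30.5 m/s
Δx = v₀t + ½at² = 6.50·7.5 + 0.5·3.2·7.5² = 139 m

Phase 2 (decelerating): v₀ = 30.5 m/s, a = -5.7 m/s².
v = v₀ + at → t = (0 − 30.5) / -5.7 = 5.35 s
v² = v₀² + 2aΔx → Δx = (0² − 30.5²)/(2·-5.7) = 81.6 m
Total distance = 139 + 81.6 = 220 m

220 m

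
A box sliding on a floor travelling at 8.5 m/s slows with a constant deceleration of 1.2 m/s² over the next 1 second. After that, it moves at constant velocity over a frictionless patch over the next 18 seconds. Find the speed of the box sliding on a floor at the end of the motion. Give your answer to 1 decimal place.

7.3 m/s

Phase 1 (decelerating): v₀ = 8.50 m/s, a = -1.2 m/s².
v = v₀ + at = 8.50 + (-1.2)(1) = 7.30 m/s
Δx = v₀t + ½at² = 8.50·1 + 0.5·-1.2·1² = 7.90 m

Phase 2 (constant speed): v₀ = 7.30 m/s, a = 0 m/s².
v = v₀ + at = 7.30 + (0)(18) = 7.30 m/s
Δx = v₀t + ½at² = 7.30·18 + 0.5·0·18² = 131 m
Final speed = 7.30 m/s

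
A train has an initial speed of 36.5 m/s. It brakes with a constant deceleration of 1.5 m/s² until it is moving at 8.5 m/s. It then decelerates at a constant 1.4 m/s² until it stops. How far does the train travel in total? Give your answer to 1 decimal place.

445.8 m

Phase 1 (decelerating): v₀ = 36.5 m/s, a = -1.5 m/s².
v = v₀ + at → t = (8.5 − 36.5) / -1.5 = 18.7 s
v² = v₀² + 2aΔx → Δx = (8.5² − 36.5²)/(2·-1.5) = 420 m

Phase 2 (decelerating): v₀ = 8.50 m/s, a = -1.4 m/s².
v = v₀ + at → t = (0 − 8.50) / -1.4 = 6.07 s
v² = v₀² + 2aΔx → Δx = (0² − 8.50²)/(2·-1.4) = 25.8 m
Total distance = 420 + 25.8 = 446 m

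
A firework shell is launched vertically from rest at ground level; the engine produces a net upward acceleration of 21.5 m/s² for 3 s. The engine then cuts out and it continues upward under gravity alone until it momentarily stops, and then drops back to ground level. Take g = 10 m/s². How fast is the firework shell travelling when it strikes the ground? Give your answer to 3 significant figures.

Phase 1 (powered ascent): v₀ = 0 m/s, a = 21.5 m/s².
v = v₀ + at = 0 + (21.5)(3) = 64.5 m/s
Δx = v₀t + ½at² = 0·3 + 0.5·21.5·3² = 96.8 m

Phase 2 (coasting upward): v₀ = 64.5 m/s, a = -10 m/s².
v = v₀ + at → t = (0 − 64.5) / -10 = 6.45 s
v² = v₀² + 2aΔx → Δx = (0² − 64.5²)/(2·-10) = 208 m

Phase 3 (free fall): v₀ = 0 m/s, a = -10 m/s².
Falls 305 m from rest: t = √(2·305/10) = 7.81 s; v = g·t = 78.1 m/s.
Impact speed = 78.1 m/s

78.1 m/s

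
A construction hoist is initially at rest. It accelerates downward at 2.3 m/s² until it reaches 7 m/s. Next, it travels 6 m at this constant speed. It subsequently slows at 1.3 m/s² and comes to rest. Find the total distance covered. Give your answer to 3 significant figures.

Phase 1 (accelerating): v₀ = 0 m/s, a = 2.3 m/s².
v = v₀ + at → t = (7 − 0) / 2.3 = 3.04 s
v² = v₀² + 2aΔx → Δx = (7² − 0²)/(2·2.3) = 10.7 m

Phase 2 (constant speed): v₀ = 7.00 m/s, a = 0 m/s².
Constant speed: t = d/v = 6/7.00 = 0.857 s

Phase 3 (decelerating): v₀ = 7.00 m/s, a = -1.3 m/s².
v = v₀ + at → t = (0 − 7.00) / -1.3 = 5.38 s
v² = v₀² + 2aΔx → Δx = (0² − 7.00²)/(2·-1.3) = 18.8 m
Total distance = 10.7 + 6.00 + 18.8 = 35.5 m

35.5 m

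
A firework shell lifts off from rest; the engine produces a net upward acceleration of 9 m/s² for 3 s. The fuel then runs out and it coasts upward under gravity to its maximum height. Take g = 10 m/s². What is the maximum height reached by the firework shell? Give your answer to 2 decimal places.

76.95 m

Phase 1 (powered ascent): v₀ = 0 m/s, a = 9 m/s².
v = v₀ + at = 0 + (9)(3) = 27.0 m/s
Δx = v₀t + ½at² = 0·3 + 0.5·9·3² = 40.5 m

Phase 2 (coasting upward): v₀ = 27.0 m/s, a = -10 m/s².
v = v₀ + at → t = (0 − 27.0) / -10 = 2.70 s
v² = v₀² + 2aΔx → Δx = (0² − 27.0²)/(2·-10) = 36.5 m
Maximum height = 40.5 + 36.5 = 77.0 m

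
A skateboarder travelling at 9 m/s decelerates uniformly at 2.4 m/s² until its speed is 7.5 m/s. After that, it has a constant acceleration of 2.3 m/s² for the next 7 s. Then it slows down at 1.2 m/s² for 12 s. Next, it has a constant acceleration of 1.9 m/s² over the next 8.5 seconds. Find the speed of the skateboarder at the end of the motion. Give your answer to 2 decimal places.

Phase 1 (decelerating): v₀ = 9.00 m/s, a = -2.4 m/s².
v = v₀ + at → t = (7.5 − 9.00) / -2.4 = 0.625 s
v² = v₀² + 2aΔx → Δx = (7.5² − 9.00²)/(2·-2.4) = 5.16 m

Phase 2 (accelerating): v₀ = 7.50 m/s, a = 2.3 m/s².
v = v₀ + at = 7.50 + (2.3)(7) = 23.6 m/s
Δx = v₀t + ½at² = 7.50·7 + 0.5·2.3·7² = 109 m

Phase 3 (decelerating): v₀ = 23.6 m/s, a = -1.2 m/s².
v = v₀ + at = 23.6 + (-1.2)(12) = 9.20 m/s
Δx = v₀t + ½at² = 23.6·12 + 0.5·-1.2·12² = 197 m

Phase 4 (accelerating): v₀ = 9.20 m/s, a = 1.9 m/s².
v = v₀ + at = 9.20 + (1.9)(8.5) = 25.3 m/s
Δx = v₀t + ½at² = 9.20·8.5 + 0.5·1.9·8.5² = 147 m
Final speed = 25.3 m/s

25.35 m/s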